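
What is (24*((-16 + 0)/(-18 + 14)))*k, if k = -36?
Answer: -3456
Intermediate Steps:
(24*((-16 + 0)/(-18 + 14)))*k = (24*((-16 + 0)/(-18 + 14)))*(-36) = (24*(-16/(-4)))*(-36) = (24*(-16*(-¼)))*(-36) = (24*4)*(-36) = 96*(-36) = -3456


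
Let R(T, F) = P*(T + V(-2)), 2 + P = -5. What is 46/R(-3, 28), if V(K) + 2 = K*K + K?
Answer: 46/21 ≈ 2.1905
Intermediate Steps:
P = -7 (P = -2 - 5 = -7)
V(K) = -2 + K + K² (V(K) = -2 + (K*K + K) = -2 + (K² + K) = -2 + (K + K²) = -2 + K + K²)
R(T, F) = -7*T (R(T, F) = -7*(T + (-2 - 2 + (-2)²)) = -7*(T + (-2 - 2 + 4)) = -7*(T + 0) = -7*T)
46/R(-3, 28) = 46/(-7*(-3)) = 46/21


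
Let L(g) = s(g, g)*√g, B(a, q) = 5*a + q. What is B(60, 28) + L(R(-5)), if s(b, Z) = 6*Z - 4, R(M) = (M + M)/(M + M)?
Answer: 330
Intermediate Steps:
R(M) = 1 (R(M) = (2*M)/((2*M)) = (2*M)*(1/(2*M)) = 1)
s(b, Z) = -4 + 6*Z
B(a, q) = q + 5*a
L(g) = √g*(-4 + 6*g) (L(g) = (-4 + 6*g)*√g = √g*(-4 + 6*g))
B(60, 28) + L(R(-5)) = (28 + 5*60) + √1*(-4 + 6*1) = (28 + 300) + 1*(-4 + 6) = 328 + 1*2 = 328 + 2 = 330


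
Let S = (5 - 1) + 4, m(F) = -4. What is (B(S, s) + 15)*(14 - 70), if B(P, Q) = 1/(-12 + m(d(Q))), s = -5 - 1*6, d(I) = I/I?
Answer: -1673/2 ≈ -836.50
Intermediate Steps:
d(I) = 1
S = 8 (S = 4 + 4 = 8)
s = -11 (s = -5 - 6 = -11)
B(P, Q) = -1/16 (B(P, Q) = 1/(-12 - 4) = 1/(-16) = -1/16)
(B(S, s) + 15)*(14 - 70) = (-1/16 + 15)*(14 - 70) = (239/16)*(-56) = -1673/2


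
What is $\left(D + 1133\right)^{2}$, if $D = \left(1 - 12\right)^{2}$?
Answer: $1572516$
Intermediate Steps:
$D = 121$ ($D = \left(-11\right)^{2} = 121$)
$\left(D + 1133\right)^{2} = \left(121 + 1133\right)^{2} = 1254^{2} = 1572516$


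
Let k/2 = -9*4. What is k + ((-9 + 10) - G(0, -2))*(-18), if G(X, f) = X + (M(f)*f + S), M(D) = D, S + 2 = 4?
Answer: 18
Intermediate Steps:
S = 2 (S = -2 + 4 = 2)
k = -72 (k = 2*(-9*4) = 2*(-36) = -72)
G(X, f) = 2 + X + f² (G(X, f) = X + (f*f + 2) = X + (f² + 2) = X + (2 + f²) = 2 + X + f²)
k + ((-9 + 10) - G(0, -2))*(-18) = -72 + ((-9 + 10) - (2 + 0 + (-2)²))*(-18) = -72 + (1 - (2 + 0 + 4))*(-18) = -72 + (1 - 1*6)*(-18) = -72 + (1 - 6)*(-18) = -72 - 5*(-18) = -72 + 90 = 18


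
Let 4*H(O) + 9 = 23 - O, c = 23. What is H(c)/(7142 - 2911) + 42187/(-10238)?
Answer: -357032465/86633956 ≈ -4.1212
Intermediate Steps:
H(O) = 7/2 - O/4 (H(O) = -9/4 + (23 - O)/4 = -9/4 + (23/4 - O/4) = 7/2 - O/4)
H(c)/(7142 - 2911) + 42187/(-10238) = (7/2 - ¼*23)/(7142 - 2911) + 42187/(-10238) = (7/2 - 23/4)/4231 + 42187*(-1/10238) = -9/4*1/4231 - 42187/10238 = -9/16924 - 42187/10238 = -357032465/86633956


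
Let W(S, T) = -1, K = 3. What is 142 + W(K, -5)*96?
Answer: 46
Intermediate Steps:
142 + W(K, -5)*96 = 142 - 1*96 = 142 - 96 = 46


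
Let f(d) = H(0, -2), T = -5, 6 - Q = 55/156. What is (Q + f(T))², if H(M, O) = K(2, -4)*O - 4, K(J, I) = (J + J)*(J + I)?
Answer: 7579009/24336 ≈ 311.43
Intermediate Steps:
Q = 881/156 (Q = 6 - 55/156 = 881/156 ≈ 5.6474)
K(J, I) = 2*J*(I + J) (K(J, I) = (2*J)*(I + J) = 2*J*(I + J))
H(M, O) = -4 - 8*O (H(M, O) = (2*2*(-4 + 2))*O - 4 = (2*2*(-2))*O - 4 = -8*O - 4 = -4 - 8*O)
f(d) = 12 (f(d) = -4 - 8*(-2) = -4 + 16 = 12)
(Q + f(T))² = (881/156 + 12)² = (2753/156)² = 7579009/24336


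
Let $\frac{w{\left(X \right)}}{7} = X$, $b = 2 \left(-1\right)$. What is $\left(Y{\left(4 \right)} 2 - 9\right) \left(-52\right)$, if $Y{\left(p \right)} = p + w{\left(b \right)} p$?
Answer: $5876$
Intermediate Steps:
$b = -2$
$w{\left(X \right)} = 7 X$
$Y{\left(p \right)} = - 13 p$ ($Y{\left(p \right)} = p + 7 \left(-2\right) p = p - 14 p = - 13 p$)
$\left(Y{\left(4 \right)} 2 - 9\right) \left(-52\right) = \left(\left(-13\right) 4 \cdot 2 - 9\right) \left(-52\right) = \left(\left(-52\right) 2 - 9\right) \left(-52\right) = \left(-104 - 9\right) \left(-52\right) = \left(-113\right) \left(-52\right) = 5876$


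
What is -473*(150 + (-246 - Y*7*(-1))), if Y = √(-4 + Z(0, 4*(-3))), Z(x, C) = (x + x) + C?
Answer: 45408 - 13244*I ≈ 45408.0 - 13244.0*I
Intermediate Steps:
Z(x, C) = C + 2*x (Z(x, C) = 2*x + C = C + 2*x)
Y = 4*I (Y = √(-4 + (4*(-3) + 2*0)) = √(-4 + (-12 + 0)) = √(-4 - 12) = √(-16) = 4*I ≈ 4.0*I)
-473*(150 + (-246 - Y*7*(-1))) = -473*(150 + (-246 - (4*I)*7*(-1))) = -473*(150 + (-246 - 28*I*(-1))) = -473*(150 + (-246 - (-28)*I)) = -473*(150 + (-246 + 28*I)) = -473*(-96 + 28*I) = 45408 - 13244*I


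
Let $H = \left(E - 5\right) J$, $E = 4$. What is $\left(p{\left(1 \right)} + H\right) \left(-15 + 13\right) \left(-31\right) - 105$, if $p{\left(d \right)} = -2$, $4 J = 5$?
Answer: $- \frac{613}{2} \approx -306.5$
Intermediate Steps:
$J = \frac{5}{4}$ ($J = \frac{1}{4} \cdot 5 = \frac{5}{4} \approx 1.25$)
$H = - \frac{5}{4}$ ($H = \left(4 - 5\right) \frac{5}{4} = \left(-1\right) \frac{5}{4} = - \frac{5}{4} \approx -1.25$)
$\left(p{\left(1 \right)} + H\right) \left(-15 + 13\right) \left(-31\right) - 105 = \left(-2 - \frac{5}{4}\right) \left(-15 + 13\right) \left(-31\right) - 105 = \left(- \frac{13}{4}\right) \left(-2\right) \left(-31\right) - 105 = \frac{13}{2} \left(-31\right) - 105 = - \frac{403}{2} - 105 = - \frac{613}{2}$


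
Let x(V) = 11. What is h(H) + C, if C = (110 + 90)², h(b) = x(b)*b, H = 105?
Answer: 41155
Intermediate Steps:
h(b) = 11*b
C = 40000 (C = 200² = 40000)
h(H) + C = 11*105 + 40000 = 1155 + 40000 = 41155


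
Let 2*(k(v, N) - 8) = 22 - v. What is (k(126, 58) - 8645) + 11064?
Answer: 2375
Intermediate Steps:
k(v, N) = 19 - v/2 (k(v, N) = 8 + (22 - v)/2 = 8 + (11 - v/2) = 19 - v/2)
(k(126, 58) - 8645) + 11064 = ((19 - 1/2*126) - 8645) + 11064 = ((19 - 63) - 8645) + 11064 = (-44 - 8645) + 11064 = -8689 + 11064 = 2375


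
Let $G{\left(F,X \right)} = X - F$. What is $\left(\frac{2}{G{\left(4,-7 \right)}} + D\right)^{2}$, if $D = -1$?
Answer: $\frac{169}{121} \approx 1.3967$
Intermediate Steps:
$\left(\frac{2}{G{\left(4,-7 \right)}} + D\right)^{2} = \left(\frac{2}{-7 - 4} - 1\right)^{2} = \left(\frac{2}{-11} - 1\right)^{2} = \left(2 \left(- \frac{1}{11}\right) - 1\right)^{2} = \left(- \frac{2}{11} - 1\right)^{2} = \left(- \frac{13}{11}\right)^{2} = \frac{169}{121}$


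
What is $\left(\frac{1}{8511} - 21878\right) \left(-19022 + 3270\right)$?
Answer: $\frac{2933080005064}{8511} \approx 3.4462 \cdot 10^{8}$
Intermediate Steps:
$\left(\frac{1}{8511} - 21878\right) \left(-19022 + 3270\right) = \left(\frac{1}{8511} - 21878\right) \left(-15752\right) = \left(- \frac{186203657}{8511}\right) \left(-15752\right) = \frac{2933080005064}{8511}$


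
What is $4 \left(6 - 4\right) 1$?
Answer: $8$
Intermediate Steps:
$4 \left(6 - 4\right) 1 = 4 \cdot 2 \cdot 1 = 8 \cdot 1 = 8$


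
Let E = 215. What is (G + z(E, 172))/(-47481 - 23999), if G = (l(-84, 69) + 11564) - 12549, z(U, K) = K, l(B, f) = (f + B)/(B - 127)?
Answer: 21441/1885285 ≈ 0.011373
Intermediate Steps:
l(B, f) = (B + f)/(-127 + B)
G = -207820/211 (G = ((-84 + 69)/(-127 - 84) + 11564) - 12549 = (-15/(-211) + 11564) - 12549 = (-1/211*(-15) + 11564) - 12549 = (15/211 + 11564) - 12549 = 2440019/211 - 12549 = -207820/211 ≈ -984.93)
(G + z(E, 172))/(-47481 - 23999) = (-207820/211 + 172)/(-47481 - 23999) = -171528/211/(-71480) = -171528/211*(-1/71480) = 21441/1885285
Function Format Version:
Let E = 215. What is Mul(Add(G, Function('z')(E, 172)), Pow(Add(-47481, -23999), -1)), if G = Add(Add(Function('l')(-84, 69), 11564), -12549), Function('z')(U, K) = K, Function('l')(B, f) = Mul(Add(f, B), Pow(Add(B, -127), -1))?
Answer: Rational(21441, 1885285) ≈ 0.011373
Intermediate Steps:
Function('l')(B, f) = Mul(Pow(Add(-127, B), -1), Add(B, f)) (Function('l')(B, f) = Mul(Add(B, f), Pow(Add(-127, B), -1)) = Mul(Pow(Add(-127, B), -1), Add(B, f)))
G = Rational(-207820, 211) (G = Add(Add(Mul(Pow(Add(-127, -84), -1), Add(-84, 69)), 11564), -12549) = Add(Add(Mul(Pow(-211, -1), -15), 11564), -12549) = Add(Add(Mul(Rational(-1, 211), -15), 11564), -12549) = Add(Add(Rational(15, 211), 11564), -12549) = Add(Rational(2440019, 211), -12549) = Rational(-207820, 211) ≈ -984.93)
Mul(Add(G, Function('z')(E, 172)), Pow(Add(-47481, -23999), -1)) = Mul(Add(Rational(-207820, 211), 172), Pow(Add(-47481, -23999), -1)) = Mul(Rational(-171528, 211), Pow(-71480, -1)) = Mul(Rational(-171528, 211), Rational(-1, 71480)) = Rational(21441, 1885285)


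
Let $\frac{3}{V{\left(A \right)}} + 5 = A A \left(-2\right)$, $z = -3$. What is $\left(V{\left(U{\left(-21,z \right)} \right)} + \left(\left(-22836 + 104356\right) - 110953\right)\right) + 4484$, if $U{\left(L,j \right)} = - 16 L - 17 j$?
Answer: $- \frac{7473298310}{299543} \approx -24949.0$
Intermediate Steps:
$U{\left(L,j \right)} = - 17 j - 16 L$
$V{\left(A \right)} = \frac{3}{-5 - 2 A^{2}}$ ($V{\left(A \right)} = \frac{3}{-5 + A A \left(-2\right)} = \frac{3}{-5 + A^{2} \left(-2\right)} = \frac{3}{-5 - 2 A^{2}}$)
$\left(V{\left(U{\left(-21,z \right)} \right)} + \left(\left(-22836 + 104356\right) - 110953\right)\right) + 4484 = \left(- \frac{3}{5 + 2 \left(\left(-17\right) \left(-3\right) - -336\right)^{2}} + \left(\left(-22836 + 104356\right) - 110953\right)\right) + 4484 = \left(- \frac{3}{5 + 2 \left(51 + 336\right)^{2}} + \left(81520 - 110953\right)\right) + 4484 = \left(- \frac{3}{5 + 2 \cdot 387^{2}} - 29433\right) + 4484 = \left(- \frac{3}{5 + 2 \cdot 149769} - 29433\right) + 4484 = \left(- \frac{3}{5 + 299538} - 29433\right) + 4484 = \left(- \frac{3}{299543} - 29433\right) + 4484 = - \frac{8816449122}{299543} + 4484 = - \frac{7473298310}{299543}$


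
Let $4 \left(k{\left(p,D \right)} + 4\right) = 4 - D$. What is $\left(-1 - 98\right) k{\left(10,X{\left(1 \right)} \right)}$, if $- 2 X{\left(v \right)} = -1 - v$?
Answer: $\frac{1287}{4} \approx 321.75$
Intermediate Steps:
$X{\left(v \right)} = \frac{1}{2} + \frac{v}{2}$ ($X{\left(v \right)} = - \frac{-1 - v}{2} = \frac{1}{2} + \frac{v}{2}$)
$k{\left(p,D \right)} = -3 - \frac{D}{4}$ ($k{\left(p,D \right)} = -4 + \frac{4 - D}{4} = -4 - \left(-1 + \frac{D}{4}\right) = -3 - \frac{D}{4}$)
$\left(-1 - 98\right) k{\left(10,X{\left(1 \right)} \right)} = \left(-1 - 98\right) \left(-3 - \frac{\frac{1}{2} + \frac{1}{2} \cdot 1}{4}\right) = - 99 \left(-3 - \frac{\frac{1}{2} + \frac{1}{2}}{4}\right) = - 99 \left(-3 - \frac{1}{4}\right) = \left(-99\right) \left(- \frac{13}{4}\right) = \frac{1287}{4}$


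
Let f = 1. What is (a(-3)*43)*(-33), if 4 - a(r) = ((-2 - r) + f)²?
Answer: 0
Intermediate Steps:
a(r) = 4 - (-1 - r)² (a(r) = 4 - ((-2 - r) + 1)² = 4 - (-1 - r)²)
(a(-3)*43)*(-33) = ((4 - (1 - 3)²)*43)*(-33) = ((4 - 1*(-2)²)*43)*(-33) = ((4 - 1*4)*43)*(-33) = ((4 - 4)*43)*(-33) = (0*43)*(-33) = 0*(-33) = 0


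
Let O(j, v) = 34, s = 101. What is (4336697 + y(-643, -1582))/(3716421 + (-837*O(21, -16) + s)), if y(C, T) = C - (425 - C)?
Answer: 2167493/1844032 ≈ 1.1754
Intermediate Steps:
y(C, T) = -425 + 2*C (y(C, T) = C + (-425 + C) = -425 + 2*C)
(4336697 + y(-643, -1582))/(3716421 + (-837*O(21, -16) + s)) = (4336697 + (-425 + 2*(-643)))/(3716421 + (-837*34 + 101)) = (4336697 + (-425 - 1286))/(3716421 + (-28458 + 101)) = (4336697 - 1711)/(3716421 - 28357) = 4334986/3688064 = 4334986*(1/3688064) = 2167493/1844032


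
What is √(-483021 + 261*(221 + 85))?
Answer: 51*I*√155 ≈ 634.95*I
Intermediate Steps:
√(-483021 + 261*(221 + 85)) = √(-483021 + 261*306) = √(-483021 + 79866) = √(-403155) = 51*I*√155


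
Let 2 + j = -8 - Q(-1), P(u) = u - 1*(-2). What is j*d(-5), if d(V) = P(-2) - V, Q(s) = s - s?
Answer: -50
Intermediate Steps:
Q(s) = 0
P(u) = 2 + u (P(u) = u + 2 = 2 + u)
d(V) = -V (d(V) = (2 - 2) - V = 0 - V = -V)
j = -10 (j = -2 + (-8 - 1*0) = -2 + (-8 + 0) = -2 - 8 = -10)
j*d(-5) = -(-10)*(-5) = -10*5 = -50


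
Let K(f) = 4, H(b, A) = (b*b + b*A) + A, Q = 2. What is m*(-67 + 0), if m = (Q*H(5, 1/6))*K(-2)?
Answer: -13936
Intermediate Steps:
H(b, A) = A + b**2 + A*b (H(b, A) = (b**2 + A*b) + A = A + b**2 + A*b)
m = 208 (m = (2*(1/6 + 5**2 + 5/6))*4 = (2*(1/6 + 25 + (1/6)*5))*4 = (2*(1/6 + 25 + 5/6))*4 = (2*26)*4 = 52*4 = 208)
m*(-67 + 0) = 208*(-67 + 0) = 208*(-67) = -13936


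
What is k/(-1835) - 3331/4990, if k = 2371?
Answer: -717747/366266 ≈ -1.9596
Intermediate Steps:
k/(-1835) - 3331/4990 = 2371/(-1835) - 3331/4990 = 2371*(-1/1835) - 3331*1/4990 = -2371/1835 - 3331/4990 = -717747/366266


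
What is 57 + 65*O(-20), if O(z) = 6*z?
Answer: -7743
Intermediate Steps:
57 + 65*O(-20) = 57 + 65*(6*(-20)) = 57 + 65*(-120) = 57 - 7800 = -7743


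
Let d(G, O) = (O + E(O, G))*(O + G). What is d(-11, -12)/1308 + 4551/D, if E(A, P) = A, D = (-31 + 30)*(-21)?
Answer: 165675/763 ≈ 217.14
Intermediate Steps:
D = 21 (D = -1*(-21) = 21)
d(G, O) = 2*O*(G + O) (d(G, O) = (O + O)*(O + G) = (2*O)*(G + O) = 2*O*(G + O))
d(-11, -12)/1308 + 4551/D = (2*(-12)*(-11 - 12))/1308 + 4551/21 = (2*(-12)*(-23))*(1/1308) + 4551*(1/21) = 552*(1/1308) + 1517/7 = 46/109 + 1517/7 = 165675/763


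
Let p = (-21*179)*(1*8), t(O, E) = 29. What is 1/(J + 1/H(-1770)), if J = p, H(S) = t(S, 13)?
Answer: -29/872087 ≈ -3.3254e-5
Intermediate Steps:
H(S) = 29
p = -30072 (p = -3759*8 = -30072)
J = -30072
1/(J + 1/H(-1770)) = 1/(-30072 + 1/29) = 1/(-872087/29) = -29/872087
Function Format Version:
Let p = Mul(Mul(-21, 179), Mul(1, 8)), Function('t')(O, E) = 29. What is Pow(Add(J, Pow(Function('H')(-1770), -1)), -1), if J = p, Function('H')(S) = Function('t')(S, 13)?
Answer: Rational(-29, 872087) ≈ -3.3254e-5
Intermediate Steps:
Function('H')(S) = 29
p = -30072 (p = Mul(-3759, 8) = -30072)
J = -30072
Pow(Add(J, Pow(Function('H')(-1770), -1)), -1) = Pow(Add(-30072, Pow(29, -1)), -1) = Pow(Add(-30072, Rational(1, 29)), -1) = Pow(Rational(-872087, 29), -1) = Rational(-29, 872087)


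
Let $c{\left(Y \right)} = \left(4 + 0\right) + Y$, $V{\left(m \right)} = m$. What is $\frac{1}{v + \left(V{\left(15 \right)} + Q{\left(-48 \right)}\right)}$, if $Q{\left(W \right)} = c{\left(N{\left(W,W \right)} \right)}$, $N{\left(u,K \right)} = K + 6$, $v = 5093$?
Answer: $\frac{1}{5070} \approx 0.00019724$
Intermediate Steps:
$N{\left(u,K \right)} = 6 + K$
$c{\left(Y \right)} = 4 + Y$
$Q{\left(W \right)} = 10 + W$ ($Q{\left(W \right)} = 4 + \left(6 + W\right) = 10 + W$)
$\frac{1}{v + \left(V{\left(15 \right)} + Q{\left(-48 \right)}\right)} = \frac{1}{5093 + \left(15 + \left(10 - 48\right)\right)} = \frac{1}{5093 + \left(15 - 38\right)} = \frac{1}{5093 - 23} = \frac{1}{5070}$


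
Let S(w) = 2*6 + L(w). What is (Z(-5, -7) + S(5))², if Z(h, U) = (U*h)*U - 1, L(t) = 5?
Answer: 52441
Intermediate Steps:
Z(h, U) = -1 + h*U² (Z(h, U) = h*U² - 1 = -1 + h*U²)
S(w) = 17 (S(w) = 2*6 + 5 = 12 + 5 = 17)
(Z(-5, -7) + S(5))² = ((-1 - 5*(-7)²) + 17)² = ((-1 - 5*49) + 17)² = ((-1 - 245) + 17)² = (-246 + 17)² = (-229)² = 52441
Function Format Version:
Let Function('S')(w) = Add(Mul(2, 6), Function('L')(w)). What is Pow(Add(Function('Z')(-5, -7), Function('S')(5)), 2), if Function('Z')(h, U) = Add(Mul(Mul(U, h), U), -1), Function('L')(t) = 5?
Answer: 52441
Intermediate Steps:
Function('Z')(h, U) = Add(-1, Mul(h, Pow(U, 2))) (Function('Z')(h, U) = Add(Mul(h, Pow(U, 2)), -1) = Add(-1, Mul(h, Pow(U, 2))))
Function('S')(w) = 17 (Function('S')(w) = Add(Mul(2, 6), 5) = Add(12, 5) = 17)
Pow(Add(Function('Z')(-5, -7), Function('S')(5)), 2) = Pow(Add(Add(-1, Mul(-5, Pow(-7, 2))), 17), 2) = Pow(Add(Add(-1, Mul(-5, 49)), 17), 2) = Pow(Add(Add(-1, -245), 17), 2) = Pow(Add(-246, 17), 2) = Pow(-229, 2) = 52441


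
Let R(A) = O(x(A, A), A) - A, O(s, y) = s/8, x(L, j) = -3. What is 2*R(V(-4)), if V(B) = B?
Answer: 29/4 ≈ 7.2500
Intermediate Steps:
O(s, y) = s/8 (O(s, y) = s*(1/8) = s/8)
R(A) = -3/8 - A (R(A) = (1/8)*(-3) - A = -3/8 - A)
2*R(V(-4)) = 2*(-3/8 - 1*(-4)) = 2*(-3/8 + 4) = 2*(29/8) = 29/4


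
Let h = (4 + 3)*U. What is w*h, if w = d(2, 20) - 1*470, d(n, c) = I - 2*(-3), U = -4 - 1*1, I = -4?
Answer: 16380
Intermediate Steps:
U = -5 (U = -4 - 1 = -5)
d(n, c) = 2 (d(n, c) = -4 - 2*(-3) = -4 + 6 = 2)
h = -35 (h = (4 + 3)*(-5) = 7*(-5) = -35)
w = -468 (w = 2 - 1*470 = 2 - 470 = -468)
w*h = -468*(-35) = 16380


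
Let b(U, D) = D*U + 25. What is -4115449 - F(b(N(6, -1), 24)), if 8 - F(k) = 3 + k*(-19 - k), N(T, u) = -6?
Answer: -4127354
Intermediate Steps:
b(U, D) = 25 + D*U
F(k) = 5 - k*(-19 - k) (F(k) = 8 - (3 + k*(-19 - k)) = 8 + (-3 - k*(-19 - k)) = 5 - k*(-19 - k))
-4115449 - F(b(N(6, -1), 24)) = -4115449 - (5 + (25 + 24*(-6))**2 + 19*(25 + 24*(-6))) = -4115449 - (5 + (25 - 144)**2 + 19*(25 - 144)) = -4115449 - (5 + (-119)**2 + 19*(-119)) = -4115449 - (5 + 14161 - 2261) = -4115449 - 1*11905 = -4115449 - 11905 = -4127354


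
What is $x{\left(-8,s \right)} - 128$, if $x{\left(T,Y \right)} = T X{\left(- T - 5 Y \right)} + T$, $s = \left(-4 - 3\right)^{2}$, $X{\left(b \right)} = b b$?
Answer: $-449488$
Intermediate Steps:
$X{\left(b \right)} = b^{2}$
$s = 49$ ($s = \left(-7\right)^{2} = 49$)
$x{\left(T,Y \right)} = T + T \left(- T - 5 Y\right)^{2}$ ($x{\left(T,Y \right)} = T \left(- T - 5 Y\right)^{2} + T = T + T \left(- T - 5 Y\right)^{2}$)
$x{\left(-8,s \right)} - 128 = - 8 \left(1 + \left(-8 + 5 \cdot 49\right)^{2}\right) - 128 = - 8 \left(1 + \left(-8 + 245\right)^{2}\right) - 128 = - 8 \left(1 + 237^{2}\right) - 128 = - 8 \left(1 + 56169\right) - 128 = \left(-8\right) 56170 - 128 = -449360 - 128 = -449488$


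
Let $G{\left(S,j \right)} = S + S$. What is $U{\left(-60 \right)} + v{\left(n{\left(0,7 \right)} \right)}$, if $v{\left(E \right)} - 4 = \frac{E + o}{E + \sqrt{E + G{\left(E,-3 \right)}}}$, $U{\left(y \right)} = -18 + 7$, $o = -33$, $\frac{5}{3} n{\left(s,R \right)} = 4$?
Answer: $44 - \frac{51 \sqrt{5}}{2} \approx -13.02$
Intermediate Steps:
$n{\left(s,R \right)} = \frac{12}{5}$ ($n{\left(s,R \right)} = \frac{3}{5} \cdot 4 = \frac{12}{5}$)
$G{\left(S,j \right)} = 2 S$
$U{\left(y \right)} = -11$
$v{\left(E \right)} = 4 + \frac{-33 + E}{E + \sqrt{3} \sqrt{E}}$ ($v{\left(E \right)} = 4 + \frac{E - 33}{E + \sqrt{E + 2 E}} = 4 + \frac{-33 + E}{E + \sqrt{3 E}} = 4 + \frac{-33 + E}{E + \sqrt{3} \sqrt{E}}$)
$U{\left(-60 \right)} + v{\left(n{\left(0,7 \right)} \right)} = -11 + \frac{-33 + 5 \cdot \frac{12}{5} + 4 \sqrt{3} \sqrt{\frac{12}{5}}}{\frac{12}{5} + \sqrt{3} \sqrt{\frac{12}{5}}} = -11 + \frac{-33 + 12 + 4 \sqrt{3} \frac{2 \sqrt{15}}{5}}{\frac{12}{5} + \sqrt{3} \frac{2 \sqrt{15}}{5}} = -11 + \frac{-33 + 12 + \frac{24 \sqrt{5}}{5}}{\frac{12}{5} + \frac{6 \sqrt{5}}{5}} = -11 + \frac{-21 + \frac{24 \sqrt{5}}{5}}{\frac{12}{5} + \frac{6 \sqrt{5}}{5}}$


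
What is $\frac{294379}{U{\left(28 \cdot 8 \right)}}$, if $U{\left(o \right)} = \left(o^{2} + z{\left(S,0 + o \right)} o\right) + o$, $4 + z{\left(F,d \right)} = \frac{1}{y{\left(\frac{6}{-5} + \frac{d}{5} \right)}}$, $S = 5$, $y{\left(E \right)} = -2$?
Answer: $\frac{294379}{49392} \approx 5.9601$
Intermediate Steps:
$z{\left(F,d \right)} = - \frac{9}{2}$ ($z{\left(F,d \right)} = -4 + \frac{1}{-2} = -4 - \frac{1}{2} = - \frac{9}{2}$)
$U{\left(o \right)} = o^{2} - \frac{7 o}{2}$ ($U{\left(o \right)} = \left(o^{2} - \frac{9 o}{2}\right) + o = o^{2} - \frac{7 o}{2}$)
$\frac{294379}{U{\left(28 \cdot 8 \right)}} = \frac{294379}{\frac{1}{2} \cdot 28 \cdot 8 \left(-7 + 2 \cdot 28 \cdot 8\right)} = \frac{294379}{\frac{1}{2} \cdot 224 \left(-7 + 2 \cdot 224\right)} = \frac{294379}{\frac{1}{2} \cdot 224 \left(-7 + 448\right)} = \frac{294379}{\frac{1}{2} \cdot 224 \cdot 441} = \frac{294379}{49392}$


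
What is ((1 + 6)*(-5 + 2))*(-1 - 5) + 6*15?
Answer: 216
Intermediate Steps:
((1 + 6)*(-5 + 2))*(-1 - 5) + 6*15 = (7*(-3))*(-6) + 90 = -21*(-6) + 90 = 126 + 90 = 216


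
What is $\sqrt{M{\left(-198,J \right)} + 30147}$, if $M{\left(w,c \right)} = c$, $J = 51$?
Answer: $\sqrt{30198} \approx 173.78$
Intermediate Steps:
$\sqrt{M{\left(-198,J \right)} + 30147} = \sqrt{51 + 30147} = \sqrt{30198}$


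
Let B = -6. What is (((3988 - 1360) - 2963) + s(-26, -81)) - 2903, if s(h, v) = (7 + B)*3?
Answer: -3235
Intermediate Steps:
s(h, v) = 3 (s(h, v) = (7 - 6)*3 = 1*3 = 3)
(((3988 - 1360) - 2963) + s(-26, -81)) - 2903 = (((3988 - 1360) - 2963) + 3) - 2903 = ((2628 - 2963) + 3) - 2903 = (-335 + 3) - 2903 = -332 - 2903 = -3235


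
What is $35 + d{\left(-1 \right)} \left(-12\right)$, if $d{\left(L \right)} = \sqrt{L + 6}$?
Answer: $35 - 12 \sqrt{5} \approx 8.1672$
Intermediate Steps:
$d{\left(L \right)} = \sqrt{6 + L}$
$35 + d{\left(-1 \right)} \left(-12\right) = 35 + \sqrt{6 - 1} \left(-12\right) = 35 + \sqrt{5} \left(-12\right) = 35 - 12 \sqrt{5}$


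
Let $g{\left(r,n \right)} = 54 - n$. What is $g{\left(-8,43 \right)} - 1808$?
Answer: $-1797$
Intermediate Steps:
$g{\left(-8,43 \right)} - 1808 = \left(54 - 43\right) - 1808 = 11 - 1808 = -1797$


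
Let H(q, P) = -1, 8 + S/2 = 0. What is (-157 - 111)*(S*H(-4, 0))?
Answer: -4288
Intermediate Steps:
S = -16 (S = -16 + 2*0 = -16 + 0 = -16)
(-157 - 111)*(S*H(-4, 0)) = (-157 - 111)*(-16*(-1)) = -268*16 = -4288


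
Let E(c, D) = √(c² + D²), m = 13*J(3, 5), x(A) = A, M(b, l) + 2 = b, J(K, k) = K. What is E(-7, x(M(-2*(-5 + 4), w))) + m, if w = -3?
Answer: 46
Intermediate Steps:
M(b, l) = -2 + b
m = 39 (m = 13*3 = 39)
E(c, D) = √(D² + c²)
E(-7, x(M(-2*(-5 + 4), w))) + m = √((-2 - 2*(-5 + 4))² + (-7)²) + 39 = √((-2 - 2*(-1))² + 49) + 39 = √((-2 + 2)² + 49) + 39 = √(0² + 49) + 39 = √(0 + 49) + 39 = √49 + 39 = 7 + 39 = 46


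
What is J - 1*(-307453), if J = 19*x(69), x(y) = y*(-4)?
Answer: 302209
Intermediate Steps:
x(y) = -4*y
J = -5244 (J = 19*(-4*69) = 19*(-276) = -5244)
J - 1*(-307453) = -5244 - 1*(-307453) = -5244 + 307453 = 302209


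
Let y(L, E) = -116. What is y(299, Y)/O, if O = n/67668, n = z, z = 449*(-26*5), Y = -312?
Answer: 3924744/29185 ≈ 134.48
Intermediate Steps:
z = -58370 (z = 449*(-130) = -58370)
n = -58370
O = -29185/33834 (O = -58370/67668 = -58370*1/67668 = -29185/33834 ≈ -0.86259)
y(299, Y)/O = -116/(-29185/33834) = -116*(-33834/29185) = 3924744/29185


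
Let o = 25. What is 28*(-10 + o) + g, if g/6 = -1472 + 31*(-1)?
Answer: -8598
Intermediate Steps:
g = -9018 (g = 6*(-1472 + 31*(-1)) = 6*(-1472 - 31) = 6*(-1503) = -9018)
28*(-10 + o) + g = 28*(-10 + 25) - 9018 = 28*15 - 9018 = 420 - 9018 = -8598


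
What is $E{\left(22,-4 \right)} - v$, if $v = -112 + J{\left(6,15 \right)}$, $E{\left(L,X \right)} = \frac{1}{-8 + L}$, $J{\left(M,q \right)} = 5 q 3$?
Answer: $- \frac{1581}{14} \approx -112.93$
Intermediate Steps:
$J{\left(M,q \right)} = 15 q$
$v = 113$ ($v = -112 + 15 \cdot 15 = -112 + 225 = 113$)
$E{\left(22,-4 \right)} - v = \frac{1}{-8 + 22} - 113 = \frac{1}{14} - 113 = - \frac{1581}{14}$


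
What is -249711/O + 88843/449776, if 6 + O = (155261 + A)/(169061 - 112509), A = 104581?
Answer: 1058598203617247/5957283120 ≈ 1.7770e+5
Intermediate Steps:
O = -39735/28276 (O = -6 + (155261 + 104581)/(169061 - 112509) = -6 + 259842/56552 = -6 + 259842*(1/56552) = -6 + 129921/28276 = -39735/28276 ≈ -1.4053)
-249711/O + 88843/449776 = -249711/(-39735/28276) + 88843/449776 = -249711*(-28276/39735) + 88843*(1/449776) = 2353609412/13245 + 88843/449776 = 1058598203617247/5957283120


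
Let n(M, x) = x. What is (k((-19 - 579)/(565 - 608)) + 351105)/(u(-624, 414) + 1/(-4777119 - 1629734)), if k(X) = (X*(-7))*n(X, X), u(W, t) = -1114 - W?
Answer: -4143247234801201/5804672888379 ≈ -713.78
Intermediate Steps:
k(X) = -7*X**2 (k(X) = (X*(-7))*X = (-7*X)*X = -7*X**2)
(k((-19 - 579)/(565 - 608)) + 351105)/(u(-624, 414) + 1/(-4777119 - 1629734)) = (-7*(-19 - 579)**2/(565 - 608)**2 + 351105)/((-1114 - 1*(-624)) + 1/(-4777119 - 1629734)) = (-7*(-598/(-43))**2 + 351105)/((-1114 + 624) + 1/(-6406853)) = (-7*(-598*(-1/43))**2 + 351105)/(-490 - 1/6406853) = (-7*(598/43)**2 + 351105)/(-3139357971/6406853) = (-7*357604/1849 + 351105)*(-6406853/3139357971) = (-2503228/1849 + 351105)*(-6406853/3139357971) = (646689917/1849)*(-6406853/3139357971) = -4143247234801201/5804672888379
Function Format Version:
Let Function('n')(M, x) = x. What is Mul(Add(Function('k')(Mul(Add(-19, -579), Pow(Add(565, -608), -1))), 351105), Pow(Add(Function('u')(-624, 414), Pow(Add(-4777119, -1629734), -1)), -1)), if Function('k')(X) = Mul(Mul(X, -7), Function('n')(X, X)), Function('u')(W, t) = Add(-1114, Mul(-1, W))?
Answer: Rational(-4143247234801201, 5804672888379) ≈ -713.78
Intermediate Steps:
Function('k')(X) = Mul(-7, Pow(X, 2)) (Function('k')(X) = Mul(Mul(X, -7), X) = Mul(Mul(-7, X), X) = Mul(-7, Pow(X, 2)))
Mul(Add(Function('k')(Mul(Add(-19, -579), Pow(Add(565, -608), -1))), 351105), Pow(Add(Function('u')(-624, 414), Pow(Add(-4777119, -1629734), -1)), -1)) = Mul(Add(Mul(-7, Pow(Mul(Add(-19, -579), Pow(Add(565, -608), -1)), 2)), 351105), Pow(Add(Add(-1114, Mul(-1, -624)), Pow(Add(-4777119, -1629734), -1)), -1)) = Mul(Add(Mul(-7, Pow(Mul(-598, Pow(-43, -1)), 2)), 351105), Pow(Add(Add(-1114, 624), Pow(-6406853, -1)), -1)) = Mul(Add(Mul(-7, Pow(Mul(-598, Rational(-1, 43)), 2)), 351105), Pow(Add(-490, Rational(-1, 6406853)), -1)) = Mul(Add(Mul(-7, Pow(Rational(598, 43), 2)), 351105), Pow(Rational(-3139357971, 6406853), -1)) = Mul(Add(Mul(-7, Rational(357604, 1849)), 351105), Rational(-6406853, 3139357971)) = Mul(Add(Rational(-2503228, 1849), 351105), Rational(-6406853, 3139357971)) = Mul(Rational(646689917, 1849), Rational(-6406853, 3139357971)) = Rational(-4143247234801201, 5804672888379)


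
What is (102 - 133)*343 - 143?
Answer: -10776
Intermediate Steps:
(102 - 133)*343 - 143 = -31*343 - 143 = -10633 - 143 = -10776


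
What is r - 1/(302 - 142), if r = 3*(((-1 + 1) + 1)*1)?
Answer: 479/160 ≈ 2.9938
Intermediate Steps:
r = 3 (r = 3*((0 + 1)*1) = 3*(1*1) = 3*1 = 3)
r - 1/(302 - 142) = 3 - 1/(302 - 142) = 3 - 1/160 = 479/160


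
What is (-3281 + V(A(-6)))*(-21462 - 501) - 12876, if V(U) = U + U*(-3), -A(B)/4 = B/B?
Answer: 71872023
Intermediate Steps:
A(B) = -4 (A(B) = -4*B/B = -4*1 = -4)
V(U) = -2*U (V(U) = U - 3*U = -2*U)
(-3281 + V(A(-6)))*(-21462 - 501) - 12876 = (-3281 - 2*(-4))*(-21462 - 501) - 12876 = (-3281 + 8)*(-21963) - 12876 = -3273*(-21963) - 12876 = 71884899 - 12876 = 71872023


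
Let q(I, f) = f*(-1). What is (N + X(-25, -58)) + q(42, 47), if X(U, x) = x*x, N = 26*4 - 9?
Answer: 3412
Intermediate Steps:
N = 95 (N = 104 - 9 = 95)
X(U, x) = x²
q(I, f) = -f
(N + X(-25, -58)) + q(42, 47) = (95 + (-58)²) - 1*47 = (95 + 3364) - 47 = 3459 - 47 = 3412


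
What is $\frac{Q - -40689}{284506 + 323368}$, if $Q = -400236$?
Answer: $- \frac{359547}{607874} \approx -0.59148$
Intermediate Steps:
$\frac{Q - -40689}{284506 + 323368} = \frac{-400236 - -40689}{284506 + 323368} = \frac{-400236 + \left(-129169 + 169858\right)}{607874} = \left(-400236 + 40689\right) \frac{1}{607874} = \left(-359547\right) \frac{1}{607874} = - \frac{359547}{607874}$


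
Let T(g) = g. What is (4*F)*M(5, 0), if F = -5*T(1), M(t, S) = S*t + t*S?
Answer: 0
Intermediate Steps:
M(t, S) = 2*S*t (M(t, S) = S*t + S*t = 2*S*t)
F = -5 (F = -5*1 = -5)
(4*F)*M(5, 0) = (4*(-5))*(2*0*5) = -20*0 = 0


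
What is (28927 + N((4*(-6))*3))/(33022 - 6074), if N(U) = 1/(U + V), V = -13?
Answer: 1229397/1145290 ≈ 1.0734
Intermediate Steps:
N(U) = 1/(-13 + U) (N(U) = 1/(U - 13) = 1/(-13 + U))
(28927 + N((4*(-6))*3))/(33022 - 6074) = (28927 + 1/(-13 + (4*(-6))*3))/(33022 - 6074) = (28927 + 1/(-13 - 24*3))/26948 = (28927 + 1/(-13 - 72))*(1/26948) = (28927 + 1/(-85))*(1/26948) = (28927 - 1/85)*(1/26948) = (2458794/85)*(1/26948) = 1229397/1145290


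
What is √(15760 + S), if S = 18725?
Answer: 11*√285 ≈ 185.70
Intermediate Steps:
√(15760 + S) = √(15760 + 18725) = √34485 = 11*√285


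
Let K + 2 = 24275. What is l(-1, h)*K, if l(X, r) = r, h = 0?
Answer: 0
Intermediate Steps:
K = 24273 (K = -2 + 24275 = 24273)
l(-1, h)*K = 0*24273 = 0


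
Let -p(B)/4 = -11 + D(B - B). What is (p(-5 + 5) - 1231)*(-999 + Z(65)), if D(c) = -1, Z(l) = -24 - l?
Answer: 1287104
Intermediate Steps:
p(B) = 48 (p(B) = -4*(-11 - 1) = -4*(-12) = 48)
(p(-5 + 5) - 1231)*(-999 + Z(65)) = (48 - 1231)*(-999 + (-24 - 1*65)) = -1183*(-999 + (-24 - 65)) = -1183*(-999 - 89) = -1183*(-1088) = 1287104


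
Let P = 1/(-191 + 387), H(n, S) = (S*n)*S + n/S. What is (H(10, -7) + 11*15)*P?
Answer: 4575/1372 ≈ 3.3345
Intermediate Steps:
H(n, S) = n/S + n*S² (H(n, S) = n*S² + n/S = n/S + n*S²)
P = 1/196 ≈ 0.0051020
(H(10, -7) + 11*15)*P = (10*(1 + (-7)³)/(-7) + 11*15)*(1/196) = (10*(-⅐)*(1 - 343) + 165)*(1/196) = (10*(-⅐)*(-342) + 165)*(1/196) = (3420/7 + 165)*(1/196) = (4575/7)*(1/196) = 4575/1372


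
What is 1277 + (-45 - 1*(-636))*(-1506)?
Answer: -888769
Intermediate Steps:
1277 + (-45 - 1*(-636))*(-1506) = 1277 + (-45 + 636)*(-1506) = 1277 + 591*(-1506) = 1277 - 890046 = -888769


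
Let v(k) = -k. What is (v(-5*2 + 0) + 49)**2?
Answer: 3481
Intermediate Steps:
(v(-5*2 + 0) + 49)**2 = (-(-5*2 + 0) + 49)**2 = (-(-10 + 0) + 49)**2 = (-1*(-10) + 49)**2 = (10 + 49)**2 = 59**2 = 3481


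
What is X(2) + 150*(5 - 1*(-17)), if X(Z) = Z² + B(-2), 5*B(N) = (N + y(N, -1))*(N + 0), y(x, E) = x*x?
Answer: 16516/5 ≈ 3303.2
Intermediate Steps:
y(x, E) = x²
B(N) = N*(N + N²)/5 (B(N) = ((N + N²)*(N + 0))/5 = ((N + N²)*N)/5 = (N*(N + N²))/5 = N*(N + N²)/5)
X(Z) = -⅘ + Z² (X(Z) = Z² + (⅕)*(-2)²*(1 - 2) = Z² + (⅕)*4*(-1) = Z² - ⅘ = -⅘ + Z²)
X(2) + 150*(5 - 1*(-17)) = (-⅘ + 2²) + 150*(5 - 1*(-17)) = (-⅘ + 4) + 150*(5 + 17) = 16/5 + 150*22 = 16/5 + 3300 = 16516/5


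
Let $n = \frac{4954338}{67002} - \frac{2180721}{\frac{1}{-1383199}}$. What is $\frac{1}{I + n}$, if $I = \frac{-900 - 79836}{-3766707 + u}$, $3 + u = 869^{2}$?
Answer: $\frac{33629967683}{101440462833311328771996} \approx 3.3152 \cdot 10^{-13}$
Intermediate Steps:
$u = 755158$ ($u = -3 + 869^{2} = -3 + 755161 = 755158$)
$I = \frac{80736}{3011549}$ ($I = \frac{-900 - 79836}{-3766707 + 755158} = - \frac{80736}{-3011549} = \left(-80736\right) \left(- \frac{1}{3011549}\right) = \frac{80736}{3011549} \approx 0.026809$)
$n = \frac{33683816146876716}{11167}$ ($n = 4954338 \cdot \frac{1}{67002} - \frac{2180721}{- \frac{1}{1383199}} = \frac{825723}{11167} - -3016371106479 = \frac{825723}{11167} + 3016371106479 = \frac{33683816146876716}{11167} \approx 3.0164 \cdot 10^{12}$)
$\frac{1}{I + n} = \frac{1}{\frac{80736}{3011549} + \frac{33683816146876716}{11167}} = \frac{1}{\frac{101440462833311328771996}{33629967683}} = \frac{33629967683}{101440462833311328771996}$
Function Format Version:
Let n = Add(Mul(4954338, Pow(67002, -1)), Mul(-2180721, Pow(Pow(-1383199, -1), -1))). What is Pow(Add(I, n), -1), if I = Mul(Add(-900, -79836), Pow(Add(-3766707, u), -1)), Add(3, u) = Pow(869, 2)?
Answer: Rational(33629967683, 101440462833311328771996) ≈ 3.3152e-13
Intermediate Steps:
u = 755158 (u = Add(-3, Pow(869, 2)) = Add(-3, 755161) = 755158)
I = Rational(80736, 3011549) (I = Mul(Add(-900, -79836), Pow(Add(-3766707, 755158), -1)) = Mul(-80736, Pow(-3011549, -1)) = Mul(-80736, Rational(-1, 3011549)) = Rational(80736, 3011549) ≈ 0.026809)
n = Rational(33683816146876716, 11167) (n = Add(Mul(4954338, Rational(1, 67002)), Mul(-2180721, Pow(Rational(-1, 1383199), -1))) = Add(Rational(825723, 11167), Mul(-2180721, -1383199)) = Add(Rational(825723, 11167), 3016371106479) = Rational(33683816146876716, 11167) ≈ 3.0164e+12)
Pow(Add(I, n), -1) = Pow(Add(Rational(80736, 3011549), Rational(33683816146876716, 11167)), -1) = Pow(Rational(101440462833311328771996, 33629967683), -1) = Rational(33629967683, 101440462833311328771996)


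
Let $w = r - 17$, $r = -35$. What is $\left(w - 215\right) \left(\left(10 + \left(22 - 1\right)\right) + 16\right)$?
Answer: $-12549$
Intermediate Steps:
$w = -52$ ($w = -35 - 17 = -52$)
$\left(w - 215\right) \left(\left(10 + \left(22 - 1\right)\right) + 16\right) = \left(-52 - 215\right) \left(\left(10 + \left(22 - 1\right)\right) + 16\right) = \left(-52 - 215\right) \left(\left(10 + 21\right) + 16\right) = - 267 \left(31 + 16\right) = \left(-267\right) 47 = -12549$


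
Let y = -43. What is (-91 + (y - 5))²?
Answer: 19321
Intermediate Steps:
(-91 + (y - 5))² = (-91 + (-43 - 5))² = (-91 - 48)² = (-139)² = 19321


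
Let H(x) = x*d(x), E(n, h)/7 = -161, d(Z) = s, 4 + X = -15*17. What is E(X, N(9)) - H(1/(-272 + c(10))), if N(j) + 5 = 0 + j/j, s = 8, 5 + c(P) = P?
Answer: -300901/267 ≈ -1127.0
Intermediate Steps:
X = -259 (X = -4 - 15*17 = -4 - 255 = -259)
c(P) = -5 + P
d(Z) = 8
N(j) = -4 (N(j) = -5 + (0 + j/j) = -5 + (0 + 1) = -5 + 1 = -4)
E(n, h) = -1127 (E(n, h) = 7*(-161) = -1127)
H(x) = 8*x (H(x) = x*8 = 8*x)
E(X, N(9)) - H(1/(-272 + c(10))) = -1127 - 8/(-272 + (-5 + 10)) = -1127 - 8/(-272 + 5) = -1127 - 8/(-267) = -1127 - 8*(-1)/267 = -1127 - 1*(-8/267) = -1127 + 8/267 = -300901/267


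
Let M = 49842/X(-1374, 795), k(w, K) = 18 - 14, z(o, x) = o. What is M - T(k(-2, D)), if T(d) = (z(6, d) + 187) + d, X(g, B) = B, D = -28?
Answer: -35591/265 ≈ -134.31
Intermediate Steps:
k(w, K) = 4
T(d) = 193 + d (T(d) = (6 + 187) + d = 193 + d)
M = 16614/265 (M = 49842/795 = 49842*(1/795) = 16614/265 ≈ 62.694)
M - T(k(-2, D)) = 16614/265 - (193 + 4) = 16614/265 - 1*197 = 16614/265 - 197 = -35591/265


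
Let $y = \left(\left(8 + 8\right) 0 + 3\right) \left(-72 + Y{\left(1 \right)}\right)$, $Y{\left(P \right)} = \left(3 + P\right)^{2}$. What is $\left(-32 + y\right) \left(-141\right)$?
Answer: $28200$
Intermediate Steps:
$y = -168$ ($y = \left(\left(8 + 8\right) 0 + 3\right) \left(-72 + \left(3 + 1\right)^{2}\right) = \left(16 \cdot 0 + 3\right) \left(-72 + 4^{2}\right) = \left(0 + 3\right) \left(-72 + 16\right) = 3 \left(-56\right) = -168$)
$\left(-32 + y\right) \left(-141\right) = \left(-32 - 168\right) \left(-141\right) = \left(-200\right) \left(-141\right) = 28200$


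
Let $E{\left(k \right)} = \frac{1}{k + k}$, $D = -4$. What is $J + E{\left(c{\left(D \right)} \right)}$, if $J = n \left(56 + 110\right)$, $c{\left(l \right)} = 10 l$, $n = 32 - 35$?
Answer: $- \frac{39841}{80} \approx -498.01$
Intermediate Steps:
$n = -3$
$E{\left(k \right)} = \frac{1}{2 k}$
$J = -498$ ($J = - 3 \left(56 + 110\right) = \left(-3\right) 166 = -498$)
$J + E{\left(c{\left(D \right)} \right)} = -498 + \frac{1}{2 \cdot 10 \left(-4\right)} = -498 + \frac{1}{2 \left(-40\right)} = -498 + \frac{1}{2} \left(- \frac{1}{40}\right) = -498 - \frac{1}{80} = - \frac{39841}{80}$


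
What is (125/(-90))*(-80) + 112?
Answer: 2008/9 ≈ 223.11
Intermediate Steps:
(125/(-90))*(-80) + 112 = (125*(-1/90))*(-80) + 112 = -25/18*(-80) + 112 = 1000/9 + 112 = 2008/9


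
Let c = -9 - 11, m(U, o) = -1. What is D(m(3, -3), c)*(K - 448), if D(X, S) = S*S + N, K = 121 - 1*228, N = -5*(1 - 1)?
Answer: -222000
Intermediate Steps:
N = 0 (N = -5*0 = 0)
c = -20
K = -107 (K = 121 - 228 = -107)
D(X, S) = S**2 (D(X, S) = S*S + 0 = S**2 + 0 = S**2)
D(m(3, -3), c)*(K - 448) = (-20)**2*(-107 - 448) = 400*(-555) = -222000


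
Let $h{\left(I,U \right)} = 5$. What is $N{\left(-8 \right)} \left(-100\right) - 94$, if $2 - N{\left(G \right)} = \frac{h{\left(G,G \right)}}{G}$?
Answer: $- \frac{713}{2} \approx -356.5$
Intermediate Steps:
$N{\left(G \right)} = 2 - \frac{5}{G}$
$N{\left(-8 \right)} \left(-100\right) - 94 = \left(2 - \frac{5}{-8}\right) \left(-100\right) - 94 = \left(2 - - \frac{5}{8}\right) \left(-100\right) - 94 = \left(2 + \frac{5}{8}\right) \left(-100\right) - 94 = \frac{21}{8} \left(-100\right) - 94 = - \frac{525}{2} - 94 = - \frac{713}{2}$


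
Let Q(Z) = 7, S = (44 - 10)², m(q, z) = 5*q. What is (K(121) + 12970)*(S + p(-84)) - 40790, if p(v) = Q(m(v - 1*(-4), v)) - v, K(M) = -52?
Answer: 16067956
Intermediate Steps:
S = 1156 (S = 34² = 1156)
p(v) = 7 - v
(K(121) + 12970)*(S + p(-84)) - 40790 = (-52 + 12970)*(1156 + (7 - 1*(-84))) - 40790 = 12918*(1156 + (7 + 84)) - 40790 = 12918*(1156 + 91) - 40790 = 12918*1247 - 40790 = 16108746 - 40790 = 16067956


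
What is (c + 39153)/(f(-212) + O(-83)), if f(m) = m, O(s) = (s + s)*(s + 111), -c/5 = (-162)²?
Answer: 30689/1620 ≈ 18.944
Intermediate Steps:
c = -131220 (c = -5*(-162)² = -5*26244 = -131220)
O(s) = 2*s*(111 + s) (O(s) = (2*s)*(111 + s) = 2*s*(111 + s))
(c + 39153)/(f(-212) + O(-83)) = (-131220 + 39153)/(-212 + 2*(-83)*(111 - 83)) = -92067/(-212 + 2*(-83)*28) = -92067/(-212 - 4648) = -92067/(-4860) = -92067*(-1/4860) = 30689/1620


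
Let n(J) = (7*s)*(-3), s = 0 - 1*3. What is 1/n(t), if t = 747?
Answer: 1/63 ≈ 0.015873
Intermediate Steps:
s = -3 (s = 0 - 3 = -3)
n(J) = 63 (n(J) = (7*(-3))*(-3) = -21*(-3) = 63)
1/n(t) = 1/63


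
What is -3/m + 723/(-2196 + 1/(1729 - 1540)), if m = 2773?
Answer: -380167260/1150914239 ≈ -0.33032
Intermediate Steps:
-3/m + 723/(-2196 + 1/(1729 - 1540)) = -3/2773 + 723/(-2196 + 1/(1729 - 1540)) = -3*1/2773 + 723/(-2196 + 1/189) = -3/2773 + 723/(-2196 + 1/189) = -3/2773 + 723/(-415043/189) = -3/2773 + 723*(-189/415043) = -3/2773 - 136647/415043 = -380167260/1150914239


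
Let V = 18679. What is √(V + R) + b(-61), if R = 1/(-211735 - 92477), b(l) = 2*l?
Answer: -122 + √432161737897191/152106 ≈ 14.671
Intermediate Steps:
R = -1/304212 (R = 1/(-304212) = -1/304212 ≈ -3.2872e-6)
√(V + R) + b(-61) = √(18679 - 1/304212) + 2*(-61) = √(5682375947/304212) - 122 = √432161737897191/152106 - 122 = -122 + √432161737897191/152106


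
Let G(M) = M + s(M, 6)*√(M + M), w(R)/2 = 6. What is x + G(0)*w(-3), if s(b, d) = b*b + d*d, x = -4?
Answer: -4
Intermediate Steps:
s(b, d) = b² + d²
w(R) = 12 (w(R) = 2*6 = 12)
G(M) = M + √2*√M*(36 + M²) (G(M) = M + (M² + 6²)*√(M + M) = M + (M² + 36)*√(2*M) = M + (36 + M²)*(√2*√M) = M + √2*√M*(36 + M²))
x + G(0)*w(-3) = -4 + (0 + √2*√0*(36 + 0²))*12 = -4 + (0 + √2*0*(36 + 0))*12 = -4 + (0 + √2*0*36)*12 = -4 + (0 + 0)*12 = -4 + 0*12 = -4 + 0 = -4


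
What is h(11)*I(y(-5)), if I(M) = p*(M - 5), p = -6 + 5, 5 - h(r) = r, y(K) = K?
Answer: -60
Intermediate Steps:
h(r) = 5 - r
p = -1
I(M) = 5 - M (I(M) = -(M - 5) = -(-5 + M) = 5 - M)
h(11)*I(y(-5)) = (5 - 1*11)*(5 - 1*(-5)) = (5 - 11)*(5 + 5) = -6*10 = -60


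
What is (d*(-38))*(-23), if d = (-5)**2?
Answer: 21850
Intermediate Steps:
d = 25
(d*(-38))*(-23) = (25*(-38))*(-23) = -950*(-23) = 21850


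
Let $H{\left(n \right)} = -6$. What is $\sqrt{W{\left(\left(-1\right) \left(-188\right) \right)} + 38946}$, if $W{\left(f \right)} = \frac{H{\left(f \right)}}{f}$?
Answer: $\frac{3 \sqrt{38236286}}{94} \approx 197.35$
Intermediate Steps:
$W{\left(f \right)} = - \frac{6}{f}$
$\sqrt{W{\left(\left(-1\right) \left(-188\right) \right)} + 38946} = \sqrt{- \frac{6}{\left(-1\right) \left(-188\right)} + 38946} = \sqrt{- \frac{6}{188} + 38946} = \sqrt{\left(-6\right) \frac{1}{188} + 38946} = \sqrt{- \frac{3}{94} + 38946} = \sqrt{\frac{3660921}{94}} = \frac{3 \sqrt{38236286}}{94}$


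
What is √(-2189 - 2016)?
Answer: 29*I*√5 ≈ 64.846*I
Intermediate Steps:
√(-2189 - 2016) = √(-4205) = 29*I*√5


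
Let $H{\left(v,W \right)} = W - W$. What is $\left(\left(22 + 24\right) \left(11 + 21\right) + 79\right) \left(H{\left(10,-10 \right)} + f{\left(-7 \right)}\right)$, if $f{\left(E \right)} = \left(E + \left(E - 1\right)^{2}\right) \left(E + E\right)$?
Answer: $-1237698$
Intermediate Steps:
$H{\left(v,W \right)} = 0$
$f{\left(E \right)} = 2 E \left(E + \left(-1 + E\right)^{2}\right)$ ($f{\left(E \right)} = \left(E + \left(-1 + E\right)^{2}\right) 2 E = 2 E \left(E + \left(-1 + E\right)^{2}\right)$)
$\left(\left(22 + 24\right) \left(11 + 21\right) + 79\right) \left(H{\left(10,-10 \right)} + f{\left(-7 \right)}\right) = \left(\left(22 + 24\right) \left(11 + 21\right) + 79\right) \left(0 + 2 \left(-7\right) \left(-7 + \left(-1 - 7\right)^{2}\right)\right) = \left(46 \cdot 32 + 79\right) \left(0 + 2 \left(-7\right) \left(-7 + \left(-8\right)^{2}\right)\right) = \left(1472 + 79\right) \left(0 + 2 \left(-7\right) \left(-7 + 64\right)\right) = 1551 \left(0 + 2 \left(-7\right) 57\right) = 1551 \left(0 - 798\right) = 1551 \left(-798\right) = -1237698$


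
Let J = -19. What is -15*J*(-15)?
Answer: -4275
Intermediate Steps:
-15*J*(-15) = -15*(-19)*(-15) = 285*(-15) = -4275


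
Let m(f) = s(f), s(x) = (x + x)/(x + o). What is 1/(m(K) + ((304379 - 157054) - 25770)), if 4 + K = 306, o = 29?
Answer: 331/40235309 ≈ 8.2266e-6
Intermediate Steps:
s(x) = 2*x/(29 + x) (s(x) = (x + x)/(x + 29) = (2*x)/(29 + x) = 2*x/(29 + x))
K = 302 (K = -4 + 306 = 302)
m(f) = 2*f/(29 + f)
1/(m(K) + ((304379 - 157054) - 25770)) = 1/(2*302/(29 + 302) + ((304379 - 157054) - 25770)) = 1/(2*302/331 + (147325 - 25770)) = 1/(2*302*(1/331) + 121555) = 1/(604/331 + 121555) = 1/(40235309/331) = 331/40235309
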